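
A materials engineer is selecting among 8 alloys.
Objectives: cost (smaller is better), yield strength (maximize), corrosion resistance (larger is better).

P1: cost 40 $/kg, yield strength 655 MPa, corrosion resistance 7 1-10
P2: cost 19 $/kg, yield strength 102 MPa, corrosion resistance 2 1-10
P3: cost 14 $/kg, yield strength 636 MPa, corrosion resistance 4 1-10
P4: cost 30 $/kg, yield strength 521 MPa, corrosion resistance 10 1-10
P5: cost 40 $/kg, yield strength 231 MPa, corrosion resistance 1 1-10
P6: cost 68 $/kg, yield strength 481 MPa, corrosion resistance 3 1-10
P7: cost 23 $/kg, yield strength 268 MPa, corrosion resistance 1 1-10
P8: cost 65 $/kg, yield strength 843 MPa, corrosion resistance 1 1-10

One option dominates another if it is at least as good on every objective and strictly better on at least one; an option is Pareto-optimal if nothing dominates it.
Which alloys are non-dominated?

P1, P3, P4, P8

P1: not dominated.
P2: dominated by P3 (cost 14≤19, yield strength 636≥102, corrosion resistance 4≥2).
P3: not dominated (best cost).
P4: not dominated (best corrosion resistance).
P5: dominated by P1 (cost 40≤40, yield strength 655≥231, corrosion resistance 7≥1).
P6: dominated by P1 (cost 40≤68, yield strength 655≥481, corrosion resistance 7≥3).
P7: dominated by P3 (cost 14≤23, yield strength 636≥268, corrosion resistance 4≥1).
P8: not dominated (best yield strength).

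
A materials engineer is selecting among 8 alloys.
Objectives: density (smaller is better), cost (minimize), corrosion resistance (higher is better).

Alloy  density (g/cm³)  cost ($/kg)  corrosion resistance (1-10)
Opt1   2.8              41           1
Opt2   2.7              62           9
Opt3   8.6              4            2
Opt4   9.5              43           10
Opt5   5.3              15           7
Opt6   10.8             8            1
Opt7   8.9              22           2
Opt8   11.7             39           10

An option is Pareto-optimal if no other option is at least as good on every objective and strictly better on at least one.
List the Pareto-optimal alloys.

Opt1, Opt2, Opt3, Opt4, Opt5, Opt8

Opt1: not dominated.
Opt2: not dominated (best density).
Opt3: not dominated (best cost).
Opt4: not dominated.
Opt5: not dominated.
Opt6: dominated by Opt3 (density 8.6≤10.8, cost 4≤8, corrosion resistance 2≥1).
Opt7: dominated by Opt3 (density 8.6≤8.9, cost 4≤22, corrosion resistance 2≥2).
Opt8: not dominated.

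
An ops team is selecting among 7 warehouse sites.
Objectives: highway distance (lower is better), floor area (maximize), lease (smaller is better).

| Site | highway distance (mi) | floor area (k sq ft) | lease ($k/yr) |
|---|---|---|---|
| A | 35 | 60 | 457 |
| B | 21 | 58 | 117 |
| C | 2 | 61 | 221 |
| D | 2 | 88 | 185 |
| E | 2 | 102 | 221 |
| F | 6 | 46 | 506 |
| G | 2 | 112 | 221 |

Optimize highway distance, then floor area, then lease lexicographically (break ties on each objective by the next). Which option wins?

First minimize highway distance: best is 2, kept {C, D, E, G}.
Then maximize floor area: best is 112, kept {G}.

G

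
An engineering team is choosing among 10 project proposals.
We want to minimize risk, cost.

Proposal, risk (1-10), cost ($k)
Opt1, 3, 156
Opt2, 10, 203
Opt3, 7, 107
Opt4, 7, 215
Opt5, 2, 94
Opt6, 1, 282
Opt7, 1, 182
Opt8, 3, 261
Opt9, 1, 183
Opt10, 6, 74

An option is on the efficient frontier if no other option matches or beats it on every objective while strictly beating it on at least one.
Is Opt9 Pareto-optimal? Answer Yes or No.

Opt7 vs Opt9: risk 1≤1, cost 182≤183 — Opt7 is at least as good on every objective and strictly better on at least one, so Opt7 dominates Opt9.

No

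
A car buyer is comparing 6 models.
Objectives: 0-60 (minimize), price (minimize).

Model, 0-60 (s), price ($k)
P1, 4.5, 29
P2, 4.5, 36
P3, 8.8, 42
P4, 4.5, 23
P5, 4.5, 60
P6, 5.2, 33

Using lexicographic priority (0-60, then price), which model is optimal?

First minimize 0-60: best is 4.5, kept {P1, P2, P4, P5}.
Then minimize price: best is 23, kept {P4}.

P4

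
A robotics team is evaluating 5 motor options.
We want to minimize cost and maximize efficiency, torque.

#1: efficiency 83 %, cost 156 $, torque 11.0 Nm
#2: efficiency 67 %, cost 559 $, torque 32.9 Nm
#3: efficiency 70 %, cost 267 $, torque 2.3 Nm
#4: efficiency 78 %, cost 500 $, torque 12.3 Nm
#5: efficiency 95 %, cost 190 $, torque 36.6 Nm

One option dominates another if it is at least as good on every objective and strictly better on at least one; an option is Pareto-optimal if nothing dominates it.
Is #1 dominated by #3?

No

#3 vs #1: #3 is worse on efficiency (70 vs 83), so it does not dominate #1.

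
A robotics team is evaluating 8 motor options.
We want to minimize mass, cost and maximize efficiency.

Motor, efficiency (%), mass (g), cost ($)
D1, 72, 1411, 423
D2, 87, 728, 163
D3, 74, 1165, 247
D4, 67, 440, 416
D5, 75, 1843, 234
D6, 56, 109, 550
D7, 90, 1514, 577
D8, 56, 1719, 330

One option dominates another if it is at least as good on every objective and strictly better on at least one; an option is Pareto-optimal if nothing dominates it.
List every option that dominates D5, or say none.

D2

D2: efficiency 87≥75, mass 728≤1843, cost 163≤234 — dominates D5.
Others (D1, D3, D4, D6, D7, D8) are each worse than D5 on at least one objective.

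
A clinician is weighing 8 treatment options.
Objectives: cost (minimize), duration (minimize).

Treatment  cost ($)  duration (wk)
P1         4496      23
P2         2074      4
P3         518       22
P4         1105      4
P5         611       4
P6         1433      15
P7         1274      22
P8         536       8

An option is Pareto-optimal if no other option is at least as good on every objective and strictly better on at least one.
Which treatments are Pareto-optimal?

P1: dominated by P2 (cost 2074≤4496, duration 4≤23).
P2: dominated by P4 (cost 1105≤2074, duration 4≤4).
P3: not dominated (best cost).
P4: dominated by P5 (cost 611≤1105, duration 4≤4).
P5: not dominated.
P6: dominated by P4 (cost 1105≤1433, duration 4≤15).
P7: dominated by P3 (cost 518≤1274, duration 22≤22).
P8: not dominated.

P3, P5, P8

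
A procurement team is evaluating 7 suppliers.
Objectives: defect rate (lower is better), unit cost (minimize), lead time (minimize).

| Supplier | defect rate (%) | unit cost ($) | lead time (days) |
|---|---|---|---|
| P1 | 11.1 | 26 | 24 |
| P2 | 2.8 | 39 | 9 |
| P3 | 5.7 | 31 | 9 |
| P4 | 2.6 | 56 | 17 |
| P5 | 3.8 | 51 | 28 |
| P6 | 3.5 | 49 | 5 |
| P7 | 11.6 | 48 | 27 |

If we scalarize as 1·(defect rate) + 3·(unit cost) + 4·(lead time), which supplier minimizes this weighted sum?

P1: 1·11.1 + 3·26 + 4·24 = 185.1
P2: 1·2.8 + 3·39 + 4·9 = 155.8
P3: 1·5.7 + 3·31 + 4·9 = 134.7
P4: 1·2.6 + 3·56 + 4·17 = 238.6
P5: 1·3.8 + 3·51 + 4·28 = 268.8
P6: 1·3.5 + 3·49 + 4·5 = 170.5
P7: 1·11.6 + 3·48 + 4·27 = 263.6
Lowest: P3 at 134.7.

P3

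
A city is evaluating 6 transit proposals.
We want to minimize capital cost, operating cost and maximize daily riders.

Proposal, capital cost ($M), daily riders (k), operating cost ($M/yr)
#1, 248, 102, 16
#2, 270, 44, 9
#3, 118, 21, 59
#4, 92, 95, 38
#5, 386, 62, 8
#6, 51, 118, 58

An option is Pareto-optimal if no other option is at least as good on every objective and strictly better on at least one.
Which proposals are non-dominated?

#1: not dominated.
#2: not dominated.
#3: dominated by #4 (capital cost 92≤118, daily riders 95≥21, operating cost 38≤59).
#4: not dominated.
#5: not dominated (best operating cost).
#6: not dominated (best capital cost).

#1, #2, #4, #5, #6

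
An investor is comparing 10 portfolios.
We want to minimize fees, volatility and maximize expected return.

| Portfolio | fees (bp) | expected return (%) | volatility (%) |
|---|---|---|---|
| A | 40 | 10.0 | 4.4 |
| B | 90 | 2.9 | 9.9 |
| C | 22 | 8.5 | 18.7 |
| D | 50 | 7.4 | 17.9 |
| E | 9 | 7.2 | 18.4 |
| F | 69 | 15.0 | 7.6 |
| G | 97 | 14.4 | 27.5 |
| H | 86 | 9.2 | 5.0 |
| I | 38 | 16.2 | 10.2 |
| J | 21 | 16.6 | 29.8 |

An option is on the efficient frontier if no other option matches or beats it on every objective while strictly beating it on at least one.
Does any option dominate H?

A vs H: fees 40≤86, expected return 10.0≥9.2, volatility 4.4≤5.0 — A is at least as good on every objective and strictly better on at least one, so A dominates H.

Yes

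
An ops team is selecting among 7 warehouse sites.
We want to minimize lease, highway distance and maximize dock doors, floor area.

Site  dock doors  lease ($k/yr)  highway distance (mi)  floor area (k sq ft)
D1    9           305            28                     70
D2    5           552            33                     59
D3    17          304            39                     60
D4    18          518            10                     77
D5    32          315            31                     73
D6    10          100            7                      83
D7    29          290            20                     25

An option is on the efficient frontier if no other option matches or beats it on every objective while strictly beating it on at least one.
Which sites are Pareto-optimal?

D3, D4, D5, D6, D7

D1: dominated by D6 (dock doors 10≥9, lease 100≤305, highway distance 7≤28, floor area 83≥70).
D2: dominated by D1 (dock doors 9≥5, lease 305≤552, highway distance 28≤33, floor area 70≥59).
D3: not dominated.
D4: not dominated.
D5: not dominated (best dock doors).
D6: not dominated (best lease).
D7: not dominated.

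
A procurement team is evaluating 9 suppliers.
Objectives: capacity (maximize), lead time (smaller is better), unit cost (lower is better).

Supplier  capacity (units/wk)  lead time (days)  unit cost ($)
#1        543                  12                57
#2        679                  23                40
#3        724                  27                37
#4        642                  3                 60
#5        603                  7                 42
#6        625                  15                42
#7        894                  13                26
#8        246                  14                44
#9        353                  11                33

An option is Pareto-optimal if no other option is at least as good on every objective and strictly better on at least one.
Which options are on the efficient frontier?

#1: dominated by #5 (capacity 603≥543, lead time 7≤12, unit cost 42≤57).
#2: dominated by #7 (capacity 894≥679, lead time 13≤23, unit cost 26≤40).
#3: dominated by #7 (capacity 894≥724, lead time 13≤27, unit cost 26≤37).
#4: not dominated (best lead time).
#5: not dominated.
#6: dominated by #7 (capacity 894≥625, lead time 13≤15, unit cost 26≤42).
#7: not dominated (best capacity).
#8: dominated by #5 (capacity 603≥246, lead time 7≤14, unit cost 42≤44).
#9: not dominated.

#4, #5, #7, #9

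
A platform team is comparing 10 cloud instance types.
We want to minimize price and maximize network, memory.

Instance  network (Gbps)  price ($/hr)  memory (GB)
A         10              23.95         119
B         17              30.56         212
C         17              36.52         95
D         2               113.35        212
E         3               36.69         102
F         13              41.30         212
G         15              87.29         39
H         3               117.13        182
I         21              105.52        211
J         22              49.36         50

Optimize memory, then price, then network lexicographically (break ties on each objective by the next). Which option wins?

First maximize memory: best is 212, kept {B, D, F}.
Then minimize price: best is 30.56, kept {B}.

B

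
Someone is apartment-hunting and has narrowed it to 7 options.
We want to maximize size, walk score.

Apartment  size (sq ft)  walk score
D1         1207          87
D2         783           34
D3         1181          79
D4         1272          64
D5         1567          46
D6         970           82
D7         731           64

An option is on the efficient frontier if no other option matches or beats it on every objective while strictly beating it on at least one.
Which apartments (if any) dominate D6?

D1

D1: size 1207≥970, walk score 87≥82 — dominates D6.
Others (D2, D3, D4, D5, D7) are each worse than D6 on at least one objective.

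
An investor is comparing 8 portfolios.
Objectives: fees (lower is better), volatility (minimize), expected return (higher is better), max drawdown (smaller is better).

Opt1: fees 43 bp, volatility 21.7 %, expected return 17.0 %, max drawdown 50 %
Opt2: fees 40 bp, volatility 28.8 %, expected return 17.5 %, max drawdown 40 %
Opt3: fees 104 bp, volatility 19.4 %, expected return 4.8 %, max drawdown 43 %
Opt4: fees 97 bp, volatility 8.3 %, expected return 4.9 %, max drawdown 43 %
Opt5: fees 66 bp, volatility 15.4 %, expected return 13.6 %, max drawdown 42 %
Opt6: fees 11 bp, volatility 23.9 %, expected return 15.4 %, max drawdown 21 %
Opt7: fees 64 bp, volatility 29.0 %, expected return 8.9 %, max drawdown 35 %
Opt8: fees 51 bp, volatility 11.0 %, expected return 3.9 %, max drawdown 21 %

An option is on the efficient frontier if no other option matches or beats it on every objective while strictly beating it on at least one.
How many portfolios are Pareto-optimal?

Opt1: not dominated.
Opt2: not dominated (best expected return).
Opt3: dominated by Opt4 (fees 97≤104, volatility 8.3≤19.4, expected return 4.9≥4.8, max drawdown 43≤43).
Opt4: not dominated (best volatility).
Opt5: not dominated.
Opt6: not dominated (best fees).
Opt7: dominated by Opt6 (fees 11≤64, volatility 23.9≤29.0, expected return 15.4≥8.9, max drawdown 21≤35).
Opt8: not dominated.
Pareto-optimal: Opt1, Opt2, Opt4, Opt5, Opt6, Opt8 → 6.

6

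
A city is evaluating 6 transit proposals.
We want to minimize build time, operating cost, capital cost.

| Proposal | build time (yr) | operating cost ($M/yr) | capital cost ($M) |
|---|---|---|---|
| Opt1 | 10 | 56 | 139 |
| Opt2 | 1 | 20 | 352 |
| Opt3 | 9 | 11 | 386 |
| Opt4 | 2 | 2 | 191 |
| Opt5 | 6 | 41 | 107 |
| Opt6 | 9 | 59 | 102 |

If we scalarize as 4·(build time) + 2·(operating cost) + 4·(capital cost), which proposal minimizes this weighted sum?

Opt1: 4·10 + 2·56 + 4·139 = 708
Opt2: 4·1 + 2·20 + 4·352 = 1452
Opt3: 4·9 + 2·11 + 4·386 = 1602
Opt4: 4·2 + 2·2 + 4·191 = 776
Opt5: 4·6 + 2·41 + 4·107 = 534
Opt6: 4·9 + 2·59 + 4·102 = 562
Lowest: Opt5 at 534.

Opt5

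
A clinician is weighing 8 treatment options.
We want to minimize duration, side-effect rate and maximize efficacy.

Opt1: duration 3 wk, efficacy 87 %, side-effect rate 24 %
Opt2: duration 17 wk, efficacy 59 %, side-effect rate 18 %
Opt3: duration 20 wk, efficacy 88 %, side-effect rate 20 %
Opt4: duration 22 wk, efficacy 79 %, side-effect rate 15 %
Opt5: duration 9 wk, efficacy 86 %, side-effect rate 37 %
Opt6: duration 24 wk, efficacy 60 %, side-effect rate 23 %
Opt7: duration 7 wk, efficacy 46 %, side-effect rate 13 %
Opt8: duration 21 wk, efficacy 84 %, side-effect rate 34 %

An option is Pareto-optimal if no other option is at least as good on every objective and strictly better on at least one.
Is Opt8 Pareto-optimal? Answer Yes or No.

No

Opt1 vs Opt8: duration 3≤21, efficacy 87≥84, side-effect rate 24≤34 — Opt1 is at least as good on every objective and strictly better on at least one, so Opt1 dominates Opt8.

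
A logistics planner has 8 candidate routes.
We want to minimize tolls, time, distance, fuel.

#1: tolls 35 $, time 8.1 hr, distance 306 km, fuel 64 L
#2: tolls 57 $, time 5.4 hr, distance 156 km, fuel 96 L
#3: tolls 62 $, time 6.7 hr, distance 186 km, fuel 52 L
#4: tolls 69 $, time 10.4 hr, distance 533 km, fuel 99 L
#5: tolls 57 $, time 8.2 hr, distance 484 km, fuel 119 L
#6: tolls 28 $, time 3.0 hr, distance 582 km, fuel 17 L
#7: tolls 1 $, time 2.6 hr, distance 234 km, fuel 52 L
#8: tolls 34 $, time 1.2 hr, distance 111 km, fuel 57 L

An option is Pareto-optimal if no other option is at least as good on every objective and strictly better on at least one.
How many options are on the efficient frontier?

4

#1: dominated by #7 (tolls 1≤35, time 2.6≤8.1, distance 234≤306, fuel 52≤64).
#2: dominated by #8 (tolls 34≤57, time 1.2≤5.4, distance 111≤156, fuel 57≤96).
#3: not dominated.
#4: dominated by #1 (tolls 35≤69, time 8.1≤10.4, distance 306≤533, fuel 64≤99).
#5: dominated by #1 (tolls 35≤57, time 8.1≤8.2, distance 306≤484, fuel 64≤119).
#6: not dominated (best fuel).
#7: not dominated (best tolls).
#8: not dominated (best time).
Pareto-optimal: #3, #6, #7, #8 → 4.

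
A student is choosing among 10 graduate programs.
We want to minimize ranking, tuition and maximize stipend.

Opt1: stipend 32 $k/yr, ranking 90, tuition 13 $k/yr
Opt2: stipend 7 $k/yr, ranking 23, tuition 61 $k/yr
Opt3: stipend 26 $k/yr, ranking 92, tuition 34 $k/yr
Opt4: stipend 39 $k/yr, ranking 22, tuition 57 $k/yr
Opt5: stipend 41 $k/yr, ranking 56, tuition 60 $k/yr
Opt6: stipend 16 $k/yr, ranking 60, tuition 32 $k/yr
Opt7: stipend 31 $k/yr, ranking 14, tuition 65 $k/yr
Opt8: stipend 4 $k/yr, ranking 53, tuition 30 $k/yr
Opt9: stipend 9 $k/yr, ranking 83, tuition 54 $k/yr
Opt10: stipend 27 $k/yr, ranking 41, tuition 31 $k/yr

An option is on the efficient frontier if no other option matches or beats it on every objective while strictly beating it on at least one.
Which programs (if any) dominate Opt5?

none

Opt1: worse on stipend (32 vs 41).
Opt2: worse on stipend (7 vs 41).
Opt3: worse on stipend (26 vs 41).
Opt4: worse on stipend (39 vs 41).
Opt6: worse on stipend (16 vs 41).
Opt7: worse on stipend (31 vs 41).
Opt8: worse on stipend (4 vs 41).
Opt9: worse on stipend (9 vs 41).
Opt10: worse on stipend (27 vs 41).
No option dominates Opt5.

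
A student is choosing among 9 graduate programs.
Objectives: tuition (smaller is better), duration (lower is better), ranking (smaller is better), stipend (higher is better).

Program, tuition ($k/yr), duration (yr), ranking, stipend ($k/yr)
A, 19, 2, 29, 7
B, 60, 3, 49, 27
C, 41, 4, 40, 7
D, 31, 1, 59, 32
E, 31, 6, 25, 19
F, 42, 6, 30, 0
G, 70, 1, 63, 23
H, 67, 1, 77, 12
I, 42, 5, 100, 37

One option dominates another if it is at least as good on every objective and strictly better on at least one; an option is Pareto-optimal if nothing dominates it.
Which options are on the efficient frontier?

A, B, D, E, I

A: not dominated (best tuition).
B: not dominated.
C: dominated by A (tuition 19≤41, duration 2≤4, ranking 29≤40, stipend 7≥7).
D: not dominated.
E: not dominated (best ranking).
F: dominated by A (tuition 19≤42, duration 2≤6, ranking 29≤30, stipend 7≥0).
G: dominated by D (tuition 31≤70, duration 1≤1, ranking 59≤63, stipend 32≥23).
H: dominated by D (tuition 31≤67, duration 1≤1, ranking 59≤77, stipend 32≥12).
I: not dominated (best stipend).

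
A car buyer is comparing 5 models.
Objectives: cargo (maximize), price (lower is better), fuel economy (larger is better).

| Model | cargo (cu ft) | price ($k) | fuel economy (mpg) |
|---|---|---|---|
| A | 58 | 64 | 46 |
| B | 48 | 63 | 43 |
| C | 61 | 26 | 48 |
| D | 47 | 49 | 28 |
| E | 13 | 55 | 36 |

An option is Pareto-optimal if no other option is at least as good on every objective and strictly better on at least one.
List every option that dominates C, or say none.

none

A: worse on cargo (58 vs 61).
B: worse on cargo (48 vs 61).
D: worse on cargo (47 vs 61).
E: worse on cargo (13 vs 61).
No option dominates C.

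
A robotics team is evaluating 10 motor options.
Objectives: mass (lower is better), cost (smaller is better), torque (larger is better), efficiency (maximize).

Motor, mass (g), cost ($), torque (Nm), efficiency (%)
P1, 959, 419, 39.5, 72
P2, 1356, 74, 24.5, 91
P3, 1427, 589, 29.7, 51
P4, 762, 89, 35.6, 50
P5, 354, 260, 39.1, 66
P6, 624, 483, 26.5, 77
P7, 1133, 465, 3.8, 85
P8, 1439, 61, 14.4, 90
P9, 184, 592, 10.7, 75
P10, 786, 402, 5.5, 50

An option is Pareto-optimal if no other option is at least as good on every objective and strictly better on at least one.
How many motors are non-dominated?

P1: not dominated (best torque).
P2: not dominated (best efficiency).
P3: dominated by P1 (mass 959≤1427, cost 419≤589, torque 39.5≥29.7, efficiency 72≥51).
P4: not dominated.
P5: not dominated.
P6: not dominated.
P7: not dominated.
P8: not dominated (best cost).
P9: not dominated (best mass).
P10: dominated by P4 (mass 762≤786, cost 89≤402, torque 35.6≥5.5, efficiency 50≥50).
Pareto-optimal: P1, P2, P4, P5, P6, P7, P8, P9 → 8.

8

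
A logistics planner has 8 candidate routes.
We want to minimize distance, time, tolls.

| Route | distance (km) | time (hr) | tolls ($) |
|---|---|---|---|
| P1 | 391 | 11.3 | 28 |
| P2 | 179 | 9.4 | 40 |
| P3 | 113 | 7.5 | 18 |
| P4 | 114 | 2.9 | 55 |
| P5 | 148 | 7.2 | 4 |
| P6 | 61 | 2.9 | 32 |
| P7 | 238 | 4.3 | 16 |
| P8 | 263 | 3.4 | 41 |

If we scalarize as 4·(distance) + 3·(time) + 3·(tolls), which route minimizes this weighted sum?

P6

P1: 4·391 + 3·11.3 + 3·28 = 1681.9
P2: 4·179 + 3·9.4 + 3·40 = 864.2
P3: 4·113 + 3·7.5 + 3·18 = 528.5
P4: 4·114 + 3·2.9 + 3·55 = 629.7
P5: 4·148 + 3·7.2 + 3·4 = 625.6
P6: 4·61 + 3·2.9 + 3·32 = 348.7
P7: 4·238 + 3·4.3 + 3·16 = 1012.9
P8: 4·263 + 3·3.4 + 3·41 = 1185.2
Lowest: P6 at 348.7.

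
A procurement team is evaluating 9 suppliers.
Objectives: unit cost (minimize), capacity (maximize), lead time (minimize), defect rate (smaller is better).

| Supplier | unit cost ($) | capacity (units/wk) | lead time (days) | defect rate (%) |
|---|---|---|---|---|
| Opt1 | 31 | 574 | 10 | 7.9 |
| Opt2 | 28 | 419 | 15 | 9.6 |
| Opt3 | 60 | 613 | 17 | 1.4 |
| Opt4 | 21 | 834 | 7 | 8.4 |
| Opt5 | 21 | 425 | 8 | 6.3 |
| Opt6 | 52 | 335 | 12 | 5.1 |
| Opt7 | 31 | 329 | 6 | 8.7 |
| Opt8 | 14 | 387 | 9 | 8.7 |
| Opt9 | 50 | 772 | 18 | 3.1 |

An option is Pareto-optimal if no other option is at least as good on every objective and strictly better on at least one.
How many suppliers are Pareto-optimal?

Opt1: not dominated.
Opt2: dominated by Opt4 (unit cost 21≤28, capacity 834≥419, lead time 7≤15, defect rate 8.4≤9.6).
Opt3: not dominated (best defect rate).
Opt4: not dominated (best capacity).
Opt5: not dominated.
Opt6: not dominated.
Opt7: not dominated (best lead time).
Opt8: not dominated (best unit cost).
Opt9: not dominated.
Pareto-optimal: Opt1, Opt3, Opt4, Opt5, Opt6, Opt7, Opt8, Opt9 → 8.

8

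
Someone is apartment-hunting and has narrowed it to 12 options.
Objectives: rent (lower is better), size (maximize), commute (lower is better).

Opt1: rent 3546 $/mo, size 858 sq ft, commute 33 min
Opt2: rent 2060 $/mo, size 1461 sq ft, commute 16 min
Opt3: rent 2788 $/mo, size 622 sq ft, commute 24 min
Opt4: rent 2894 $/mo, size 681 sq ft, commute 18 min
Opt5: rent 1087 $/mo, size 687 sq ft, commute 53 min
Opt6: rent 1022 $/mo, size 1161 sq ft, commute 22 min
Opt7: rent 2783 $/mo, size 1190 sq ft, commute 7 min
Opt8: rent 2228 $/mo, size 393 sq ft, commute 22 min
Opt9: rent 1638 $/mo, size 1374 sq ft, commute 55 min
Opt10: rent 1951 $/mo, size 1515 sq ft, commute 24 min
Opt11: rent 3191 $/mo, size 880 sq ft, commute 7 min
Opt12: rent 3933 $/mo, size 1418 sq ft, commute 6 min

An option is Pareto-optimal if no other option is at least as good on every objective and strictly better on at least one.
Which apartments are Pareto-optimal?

Opt2, Opt6, Opt7, Opt9, Opt10, Opt12

Opt1: dominated by Opt2 (rent 2060≤3546, size 1461≥858, commute 16≤33).
Opt2: not dominated.
Opt3: dominated by Opt2 (rent 2060≤2788, size 1461≥622, commute 16≤24).
Opt4: dominated by Opt2 (rent 2060≤2894, size 1461≥681, commute 16≤18).
Opt5: dominated by Opt6 (rent 1022≤1087, size 1161≥687, commute 22≤53).
Opt6: not dominated (best rent).
Opt7: not dominated.
Opt8: dominated by Opt2 (rent 2060≤2228, size 1461≥393, commute 16≤22).
Opt9: not dominated.
Opt10: not dominated (best size).
Opt11: dominated by Opt7 (rent 2783≤3191, size 1190≥880, commute 7≤7).
Opt12: not dominated (best commute).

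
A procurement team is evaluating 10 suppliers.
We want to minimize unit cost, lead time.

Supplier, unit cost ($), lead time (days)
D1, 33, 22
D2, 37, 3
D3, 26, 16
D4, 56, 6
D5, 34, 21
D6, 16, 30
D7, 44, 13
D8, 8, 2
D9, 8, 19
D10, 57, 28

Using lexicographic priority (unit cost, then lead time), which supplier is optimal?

First minimize unit cost: best is 8, kept {D8, D9}.
Then minimize lead time: best is 2, kept {D8}.

D8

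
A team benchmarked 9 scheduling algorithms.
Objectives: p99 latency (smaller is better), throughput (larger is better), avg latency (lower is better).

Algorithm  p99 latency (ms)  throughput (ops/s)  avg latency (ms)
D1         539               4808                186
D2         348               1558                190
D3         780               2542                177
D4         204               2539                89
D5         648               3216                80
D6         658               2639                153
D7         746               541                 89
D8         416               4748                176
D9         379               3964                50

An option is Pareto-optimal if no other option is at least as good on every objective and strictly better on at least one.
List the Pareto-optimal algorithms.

D1, D4, D8, D9

D1: not dominated (best throughput).
D2: dominated by D4 (p99 latency 204≤348, throughput 2539≥1558, avg latency 89≤190).
D3: dominated by D5 (p99 latency 648≤780, throughput 3216≥2542, avg latency 80≤177).
D4: not dominated (best p99 latency).
D5: dominated by D9 (p99 latency 379≤648, throughput 3964≥3216, avg latency 50≤80).
D6: dominated by D5 (p99 latency 648≤658, throughput 3216≥2639, avg latency 80≤153).
D7: dominated by D4 (p99 latency 204≤746, throughput 2539≥541, avg latency 89≤89).
D8: not dominated.
D9: not dominated (best avg latency).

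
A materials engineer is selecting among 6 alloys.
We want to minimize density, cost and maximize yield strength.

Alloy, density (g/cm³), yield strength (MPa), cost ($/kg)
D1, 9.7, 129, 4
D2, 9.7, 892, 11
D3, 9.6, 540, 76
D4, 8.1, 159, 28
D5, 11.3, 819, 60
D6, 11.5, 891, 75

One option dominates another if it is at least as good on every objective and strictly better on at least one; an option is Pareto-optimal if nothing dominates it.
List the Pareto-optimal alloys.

D1: not dominated (best cost).
D2: not dominated (best yield strength).
D3: not dominated.
D4: not dominated (best density).
D5: dominated by D2 (density 9.7≤11.3, yield strength 892≥819, cost 11≤60).
D6: dominated by D2 (density 9.7≤11.5, yield strength 892≥891, cost 11≤75).

D1, D2, D3, D4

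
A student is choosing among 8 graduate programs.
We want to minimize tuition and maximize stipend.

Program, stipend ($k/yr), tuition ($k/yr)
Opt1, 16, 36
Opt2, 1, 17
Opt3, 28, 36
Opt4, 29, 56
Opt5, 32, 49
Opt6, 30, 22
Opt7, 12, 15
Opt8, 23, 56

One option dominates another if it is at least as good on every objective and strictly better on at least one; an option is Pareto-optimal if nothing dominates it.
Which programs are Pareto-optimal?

Opt5, Opt6, Opt7

Opt1: dominated by Opt3 (stipend 28≥16, tuition 36≤36).
Opt2: dominated by Opt7 (stipend 12≥1, tuition 15≤17).
Opt3: dominated by Opt6 (stipend 30≥28, tuition 22≤36).
Opt4: dominated by Opt5 (stipend 32≥29, tuition 49≤56).
Opt5: not dominated (best stipend).
Opt6: not dominated.
Opt7: not dominated (best tuition).
Opt8: dominated by Opt3 (stipend 28≥23, tuition 36≤56).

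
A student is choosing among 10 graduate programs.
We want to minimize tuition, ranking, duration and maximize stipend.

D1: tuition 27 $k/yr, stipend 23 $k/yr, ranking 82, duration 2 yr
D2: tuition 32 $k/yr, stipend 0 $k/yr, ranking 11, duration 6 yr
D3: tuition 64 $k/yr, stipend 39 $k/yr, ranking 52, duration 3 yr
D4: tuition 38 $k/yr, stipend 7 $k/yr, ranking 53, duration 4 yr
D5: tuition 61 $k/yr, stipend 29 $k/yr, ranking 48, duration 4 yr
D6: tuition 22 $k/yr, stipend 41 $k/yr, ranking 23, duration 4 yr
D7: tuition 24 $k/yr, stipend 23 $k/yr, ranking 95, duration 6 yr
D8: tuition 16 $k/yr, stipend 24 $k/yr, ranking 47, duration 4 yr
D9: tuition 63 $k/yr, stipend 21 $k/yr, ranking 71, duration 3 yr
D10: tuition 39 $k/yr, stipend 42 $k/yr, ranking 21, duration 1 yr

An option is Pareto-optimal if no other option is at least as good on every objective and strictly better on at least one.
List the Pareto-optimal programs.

D1, D2, D6, D8, D10

D1: not dominated.
D2: not dominated (best ranking).
D3: dominated by D10 (tuition 39≤64, stipend 42≥39, ranking 21≤52, duration 1≤3).
D4: dominated by D6 (tuition 22≤38, stipend 41≥7, ranking 23≤53, duration 4≤4).
D5: dominated by D6 (tuition 22≤61, stipend 41≥29, ranking 23≤48, duration 4≤4).
D6: not dominated.
D7: dominated by D6 (tuition 22≤24, stipend 41≥23, ranking 23≤95, duration 4≤6).
D8: not dominated (best tuition).
D9: dominated by D10 (tuition 39≤63, stipend 42≥21, ranking 21≤71, duration 1≤3).
D10: not dominated (best stipend).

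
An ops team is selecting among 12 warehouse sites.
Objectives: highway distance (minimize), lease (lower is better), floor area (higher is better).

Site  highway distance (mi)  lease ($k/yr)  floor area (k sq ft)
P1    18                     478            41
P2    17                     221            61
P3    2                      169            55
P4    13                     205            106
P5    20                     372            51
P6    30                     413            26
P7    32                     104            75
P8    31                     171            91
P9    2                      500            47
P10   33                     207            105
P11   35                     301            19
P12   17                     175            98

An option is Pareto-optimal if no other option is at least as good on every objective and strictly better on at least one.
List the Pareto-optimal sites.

P1: dominated by P2 (highway distance 17≤18, lease 221≤478, floor area 61≥41).
P2: dominated by P4 (highway distance 13≤17, lease 205≤221, floor area 106≥61).
P3: not dominated.
P4: not dominated (best floor area).
P5: dominated by P2 (highway distance 17≤20, lease 221≤372, floor area 61≥51).
P6: dominated by P2 (highway distance 17≤30, lease 221≤413, floor area 61≥26).
P7: not dominated (best lease).
P8: not dominated.
P9: dominated by P3 (highway distance 2≤2, lease 169≤500, floor area 55≥47).
P10: dominated by P4 (highway distance 13≤33, lease 205≤207, floor area 106≥105).
P11: dominated by P2 (highway distance 17≤35, lease 221≤301, floor area 61≥19).
P12: not dominated.

P3, P4, P7, P8, P12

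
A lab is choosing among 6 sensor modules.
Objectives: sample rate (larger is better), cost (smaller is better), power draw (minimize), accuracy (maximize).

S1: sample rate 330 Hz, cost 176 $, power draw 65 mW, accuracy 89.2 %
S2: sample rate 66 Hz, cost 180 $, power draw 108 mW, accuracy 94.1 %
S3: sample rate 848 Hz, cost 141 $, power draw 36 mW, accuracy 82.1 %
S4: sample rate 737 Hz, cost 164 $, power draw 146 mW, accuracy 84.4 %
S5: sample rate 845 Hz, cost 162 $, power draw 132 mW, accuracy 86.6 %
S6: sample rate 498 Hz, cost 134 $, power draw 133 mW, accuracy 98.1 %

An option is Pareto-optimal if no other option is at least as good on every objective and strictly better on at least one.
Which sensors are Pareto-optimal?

S1: not dominated.
S2: not dominated.
S3: not dominated (best sample rate).
S4: dominated by S5 (sample rate 845≥737, cost 162≤164, power draw 132≤146, accuracy 86.6≥84.4).
S5: not dominated.
S6: not dominated (best cost).

S1, S2, S3, S5, S6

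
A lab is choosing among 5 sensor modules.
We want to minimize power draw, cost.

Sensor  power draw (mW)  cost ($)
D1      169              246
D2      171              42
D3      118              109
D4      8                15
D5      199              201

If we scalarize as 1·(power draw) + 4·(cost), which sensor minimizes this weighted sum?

D4

D1: 1·169 + 4·246 = 1153
D2: 1·171 + 4·42 = 339
D3: 1·118 + 4·109 = 554
D4: 1·8 + 4·15 = 68
D5: 1·199 + 4·201 = 1003
Lowest: D4 at 68.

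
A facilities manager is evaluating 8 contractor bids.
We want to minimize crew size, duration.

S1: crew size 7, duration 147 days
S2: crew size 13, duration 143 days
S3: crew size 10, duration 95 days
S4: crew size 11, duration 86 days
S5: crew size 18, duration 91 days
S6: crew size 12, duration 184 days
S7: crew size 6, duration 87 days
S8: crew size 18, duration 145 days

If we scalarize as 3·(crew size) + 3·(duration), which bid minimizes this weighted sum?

S7

S1: 3·7 + 3·147 = 462
S2: 3·13 + 3·143 = 468
S3: 3·10 + 3·95 = 315
S4: 3·11 + 3·86 = 291
S5: 3·18 + 3·91 = 327
S6: 3·12 + 3·184 = 588
S7: 3·6 + 3·87 = 279
S8: 3·18 + 3·145 = 489
Lowest: S7 at 279.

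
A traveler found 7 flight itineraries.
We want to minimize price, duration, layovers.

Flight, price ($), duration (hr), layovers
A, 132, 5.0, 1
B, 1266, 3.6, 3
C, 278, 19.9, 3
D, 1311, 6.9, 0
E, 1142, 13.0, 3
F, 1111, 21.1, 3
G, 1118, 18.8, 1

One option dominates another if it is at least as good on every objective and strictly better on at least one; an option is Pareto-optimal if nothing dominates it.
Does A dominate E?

A vs E: price 132≤1142, duration 5.0≤13.0, layovers 1≤3 — A is at least as good on every objective with at least one strict improvement.

Yes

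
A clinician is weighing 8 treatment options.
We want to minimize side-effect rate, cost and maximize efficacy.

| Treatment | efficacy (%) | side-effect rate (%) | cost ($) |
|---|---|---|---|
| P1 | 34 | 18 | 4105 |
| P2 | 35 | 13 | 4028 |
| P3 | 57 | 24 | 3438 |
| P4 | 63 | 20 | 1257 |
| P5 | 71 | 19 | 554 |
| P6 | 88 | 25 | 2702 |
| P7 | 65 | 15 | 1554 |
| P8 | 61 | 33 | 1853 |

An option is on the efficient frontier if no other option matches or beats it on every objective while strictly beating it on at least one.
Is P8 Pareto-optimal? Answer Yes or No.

No

P4 vs P8: efficacy 63≥61, side-effect rate 20≤33, cost 1257≤1853 — P4 is at least as good on every objective and strictly better on at least one, so P4 dominates P8.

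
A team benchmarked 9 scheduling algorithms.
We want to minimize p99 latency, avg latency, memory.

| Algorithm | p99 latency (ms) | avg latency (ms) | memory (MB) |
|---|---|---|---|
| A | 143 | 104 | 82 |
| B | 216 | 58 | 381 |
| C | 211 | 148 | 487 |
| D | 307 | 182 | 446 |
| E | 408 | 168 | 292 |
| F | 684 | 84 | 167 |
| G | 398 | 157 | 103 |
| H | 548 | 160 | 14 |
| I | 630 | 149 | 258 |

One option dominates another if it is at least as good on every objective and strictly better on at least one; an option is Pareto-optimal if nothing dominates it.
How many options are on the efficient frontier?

4

A: not dominated (best p99 latency).
B: not dominated (best avg latency).
C: dominated by A (p99 latency 143≤211, avg latency 104≤148, memory 82≤487).
D: dominated by A (p99 latency 143≤307, avg latency 104≤182, memory 82≤446).
E: dominated by A (p99 latency 143≤408, avg latency 104≤168, memory 82≤292).
F: not dominated.
G: dominated by A (p99 latency 143≤398, avg latency 104≤157, memory 82≤103).
H: not dominated (best memory).
I: dominated by A (p99 latency 143≤630, avg latency 104≤149, memory 82≤258).
Pareto-optimal: A, B, F, H → 4.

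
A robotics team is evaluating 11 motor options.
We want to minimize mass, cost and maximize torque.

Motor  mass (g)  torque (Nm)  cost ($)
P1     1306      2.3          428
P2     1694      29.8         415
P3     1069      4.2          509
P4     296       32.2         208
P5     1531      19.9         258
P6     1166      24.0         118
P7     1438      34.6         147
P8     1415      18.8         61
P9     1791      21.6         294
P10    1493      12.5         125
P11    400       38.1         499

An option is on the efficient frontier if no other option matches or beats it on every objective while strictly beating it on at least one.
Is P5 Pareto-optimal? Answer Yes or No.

No

P4 vs P5: mass 296≤1531, torque 32.2≥19.9, cost 208≤258 — P4 is at least as good on every objective and strictly better on at least one, so P4 dominates P5.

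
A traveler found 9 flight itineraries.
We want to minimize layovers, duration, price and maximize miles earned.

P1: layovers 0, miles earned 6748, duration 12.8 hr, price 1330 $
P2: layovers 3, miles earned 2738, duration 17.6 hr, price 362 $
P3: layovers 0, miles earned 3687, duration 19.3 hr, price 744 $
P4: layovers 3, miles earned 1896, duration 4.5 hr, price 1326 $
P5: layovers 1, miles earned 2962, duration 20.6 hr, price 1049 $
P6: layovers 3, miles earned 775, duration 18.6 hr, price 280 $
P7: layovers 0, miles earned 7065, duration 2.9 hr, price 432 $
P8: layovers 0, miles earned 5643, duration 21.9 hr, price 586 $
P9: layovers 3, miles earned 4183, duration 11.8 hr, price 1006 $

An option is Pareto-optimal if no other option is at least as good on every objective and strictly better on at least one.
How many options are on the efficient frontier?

P1: dominated by P7 (layovers 0≤0, miles earned 7065≥6748, duration 2.9≤12.8, price 432≤1330).
P2: not dominated.
P3: dominated by P7 (layovers 0≤0, miles earned 7065≥3687, duration 2.9≤19.3, price 432≤744).
P4: dominated by P7 (layovers 0≤3, miles earned 7065≥1896, duration 2.9≤4.5, price 432≤1326).
P5: dominated by P3 (layovers 0≤1, miles earned 3687≥2962, duration 19.3≤20.6, price 744≤1049).
P6: not dominated (best price).
P7: not dominated (best miles earned).
P8: dominated by P7 (layovers 0≤0, miles earned 7065≥5643, duration 2.9≤21.9, price 432≤586).
P9: dominated by P7 (layovers 0≤3, miles earned 7065≥4183, duration 2.9≤11.8, price 432≤1006).
Pareto-optimal: P2, P6, P7 → 3.

3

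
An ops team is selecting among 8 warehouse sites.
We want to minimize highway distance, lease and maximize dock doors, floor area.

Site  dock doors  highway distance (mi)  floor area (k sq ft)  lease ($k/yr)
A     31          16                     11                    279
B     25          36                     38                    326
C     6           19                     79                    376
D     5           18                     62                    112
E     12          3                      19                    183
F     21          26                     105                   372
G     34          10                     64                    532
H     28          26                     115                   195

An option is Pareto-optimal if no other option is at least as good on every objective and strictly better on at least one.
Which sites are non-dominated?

A: not dominated.
B: dominated by H (dock doors 28≥25, highway distance 26≤36, floor area 115≥38, lease 195≤326).
C: not dominated.
D: not dominated (best lease).
E: not dominated (best highway distance).
F: dominated by H (dock doors 28≥21, highway distance 26≤26, floor area 115≥105, lease 195≤372).
G: not dominated (best dock doors).
H: not dominated (best floor area).

A, C, D, E, G, H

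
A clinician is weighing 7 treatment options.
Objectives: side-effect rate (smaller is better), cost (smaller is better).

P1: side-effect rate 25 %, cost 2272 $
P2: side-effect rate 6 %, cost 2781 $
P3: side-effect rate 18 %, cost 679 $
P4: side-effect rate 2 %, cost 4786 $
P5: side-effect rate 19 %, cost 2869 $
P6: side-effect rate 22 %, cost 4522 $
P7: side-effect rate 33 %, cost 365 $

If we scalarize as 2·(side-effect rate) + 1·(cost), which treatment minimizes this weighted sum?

P1: 2·25 + 1·2272 = 2322
P2: 2·6 + 1·2781 = 2793
P3: 2·18 + 1·679 = 715
P4: 2·2 + 1·4786 = 4790
P5: 2·19 + 1·2869 = 2907
P6: 2·22 + 1·4522 = 4566
P7: 2·33 + 1·365 = 431
Lowest: P7 at 431.

P7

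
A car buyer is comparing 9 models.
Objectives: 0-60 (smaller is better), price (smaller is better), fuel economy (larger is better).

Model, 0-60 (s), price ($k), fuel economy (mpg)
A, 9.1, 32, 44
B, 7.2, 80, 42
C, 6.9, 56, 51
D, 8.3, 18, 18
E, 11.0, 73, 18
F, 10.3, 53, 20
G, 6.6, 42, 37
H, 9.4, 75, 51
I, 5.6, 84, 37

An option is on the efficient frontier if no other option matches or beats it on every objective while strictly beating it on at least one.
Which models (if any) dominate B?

C

C: 0-60 6.9≤7.2, price 56≤80, fuel economy 51≥42 — dominates B.
Others (A, D, E, F, G, H, I) are each worse than B on at least one objective.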